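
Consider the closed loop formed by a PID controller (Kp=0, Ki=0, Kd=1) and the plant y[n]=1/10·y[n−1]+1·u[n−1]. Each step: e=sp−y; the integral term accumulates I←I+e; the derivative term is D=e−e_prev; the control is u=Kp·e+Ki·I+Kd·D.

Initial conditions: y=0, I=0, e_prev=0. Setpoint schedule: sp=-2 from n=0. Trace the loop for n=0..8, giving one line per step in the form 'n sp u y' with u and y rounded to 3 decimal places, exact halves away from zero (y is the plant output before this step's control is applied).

0 -2 -2.000 0.000
1 -2 2.000 -2.000
2 -2 -3.800 1.800
3 -2 5.420 -3.620
4 -2 -8.678 5.058
5 -2 13.230 -8.172
6 -2 -20.585 12.413
7 -2 31.757 -19.344
8 -2 -49.166 29.822

(exact arithmetic carried between steps; '≈' marks a value shown rounded to 6 d.p. or computed from one; I and e_prev carry over from the previous line; the table rounds u and y to 3 d.p., halves away from zero)
n=0: y=0, sp=-2, e=sp−y=-2; I=-2, D=e−e_prev=-2; u=0·(-2)+0·(-2)+1·(-2)=-2; next y=1/10·0+1·(-2)=-2
n=1: y=-2, sp=-2, e=sp−y=0; I=-2, D=e−e_prev=2; u=0·0+0·(-2)+1·2=2; next y=1/10·(-2)+1·2=1.8
n=2: y=1.8, sp=-2, e=sp−y=-3.8; I=-5.8, D=e−e_prev=-3.8; u=0·(-3.8)+0·(-5.8)+1·(-3.8)=-3.8; next y=1/10·1.8+1·(-3.8)=-3.62
n=3: y=-3.62, sp=-2, e=sp−y=1.62; I=-4.18, D=e−e_prev=5.42; u=0·1.62+0·(-4.18)+1·5.42=5.42; next y=1/10·(-3.62)+1·5.42=5.058
n=4: y=5.058, sp=-2, e=sp−y=-7.058; I=-11.238, D=e−e_prev=-8.678; u=0·(-7.058)+0·(-11.238)+1·(-8.678)=-8.678; next y=1/10·5.058+1·(-8.678)=-8.1722
n=5: y=-8.1722, sp=-2, e=sp−y=6.1722; I=-5.0658, D=e−e_prev=13.2302; u=0·6.1722+0·(-5.0658)+1·13.2302=13.2302; next y=1/10·(-8.1722)+1·13.2302=12.41298
n=6: y=12.41298, sp=-2, e=sp−y=-14.41298; I=-19.47878, D=e−e_prev=-20.58518; u=0·(-14.41298)+0·(-19.47878)+1·(-20.58518)=-20.58518; next y=1/10·12.41298+1·(-20.58518)=-19.343882
n=7: y=-19.343882, sp=-2, e=sp−y=17.343882; I=-2.134898, D=e−e_prev=31.756862; u=0·17.343882+0·(-2.134898)+1·31.756862=31.756862; next y=1/10·(-19.343882)+1·31.756862≈29.822474
n=8: y≈29.822474, sp=-2, e=sp−y≈-31.822474; I≈-33.957372, D=e−e_prev≈-49.166356; u=0·(-31.822474)+0·(-33.957372)+1·(-49.166356)≈-49.166356; next y=1/10·29.822474+1·(-49.166356)≈-46.184108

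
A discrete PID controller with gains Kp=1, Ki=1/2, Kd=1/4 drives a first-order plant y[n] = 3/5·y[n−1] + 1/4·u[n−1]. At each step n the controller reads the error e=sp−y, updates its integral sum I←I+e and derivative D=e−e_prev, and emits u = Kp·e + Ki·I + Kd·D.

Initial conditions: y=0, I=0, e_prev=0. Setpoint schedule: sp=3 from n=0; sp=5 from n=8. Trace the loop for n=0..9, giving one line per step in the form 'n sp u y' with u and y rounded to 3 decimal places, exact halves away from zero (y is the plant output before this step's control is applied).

(exact arithmetic carried between steps; '≈' marks a value shown rounded to 6 d.p. or computed from one; I and e_prev carry over from the previous line; the table rounds u and y to 3 d.p., halves away from zero)
n=0: y=0, sp=3, e=sp−y=3; I=3, D=e−e_prev=3; u=1·3+1/2·3+1/4·3=5.25; next y=3/5·0+1/4·5.25=1.3125
n=1: y=1.3125, sp=3, e=sp−y=1.6875; I=4.6875, D=e−e_prev=-1.3125; u=1·1.6875+1/2·4.6875+1/4·(-1.3125)=3.703125; next y=3/5·1.3125+1/4·3.703125≈1.713281
n=2: y≈1.713281, sp=3, e=sp−y≈1.286719; I≈5.974219, D=e−e_prev≈-0.400781; u=1·1.286719+1/2·5.974219+1/4·(-0.400781)≈4.173633; next y=3/5·1.713281+1/4·4.173633≈2.071377
n=3: y≈2.071377, sp=3, e=sp−y≈0.928623; I≈6.902842, D=e−e_prev≈-0.358096; u=1·0.928623+1/2·6.902842+1/4·(-0.358096)≈4.290520; next y=3/5·2.071377+1/4·4.290520≈2.315456
n=4: y≈2.315456, sp=3, e=sp−y≈0.684544; I≈7.587386, D=e−e_prev≈-0.244079; u=1·0.684544+1/2·7.587386+1/4·(-0.244079)≈4.417217; next y=3/5·2.315456+1/4·4.417217≈2.493578
n=5: y≈2.493578, sp=3, e=sp−y≈0.506422; I≈8.093808, D=e−e_prev≈-0.178122; u=1·0.506422+1/2·8.093808+1/4·(-0.178122)≈4.508796; next y=3/5·2.493578+1/4·4.508796≈2.623346
n=6: y≈2.623346, sp=3, e=sp−y≈0.376654; I≈8.470462, D=e−e_prev≈-0.129768; u=1·0.376654+1/2·8.470462+1/4·(-0.129768)≈4.579443; next y=3/5·2.623346+1/4·4.579443≈2.718868
n=7: y≈2.718868, sp=3, e=sp−y≈0.281132; I≈8.751594, D=e−e_prev≈-0.095523; u=1·0.281132+1/2·8.751594+1/4·(-0.095523)≈4.633048; next y=3/5·2.718868+1/4·4.633048≈2.789583
n=8: y≈2.789583, sp=5, e=sp−y≈2.210417; I≈10.962011, D=e−e_prev≈1.929285; u=1·2.210417+1/2·10.962011+1/4·1.929285≈8.173744; next y=3/5·2.789583+1/4·8.173744≈3.717186
n=9: y≈3.717186, sp=5, e=sp−y≈1.282814; I≈12.244825, D=e−e_prev≈-0.927603; u=1·1.282814+1/2·12.244825+1/4·(-0.927603)≈7.173326; next y=3/5·3.717186+1/4·7.173326≈4.023643

0 3 5.250 0.000
1 3 3.703 1.313
2 3 4.174 1.713
3 3 4.291 2.071
4 3 4.417 2.315
5 3 4.509 2.494
6 3 4.579 2.623
7 3 4.633 2.719
8 5 8.174 2.790
9 5 7.173 3.717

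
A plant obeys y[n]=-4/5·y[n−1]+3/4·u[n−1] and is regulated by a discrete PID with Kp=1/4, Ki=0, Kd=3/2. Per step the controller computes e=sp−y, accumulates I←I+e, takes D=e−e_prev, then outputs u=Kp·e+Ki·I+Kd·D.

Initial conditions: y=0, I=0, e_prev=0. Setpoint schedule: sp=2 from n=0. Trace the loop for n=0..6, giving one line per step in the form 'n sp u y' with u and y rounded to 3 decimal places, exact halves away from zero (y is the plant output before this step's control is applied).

(exact arithmetic carried between steps; '≈' marks a value shown rounded to 6 d.p. or computed from one; I and e_prev carry over from the previous line; the table rounds u and y to 3 d.p., halves away from zero)
n=0: y=0, sp=2, e=sp−y=2; I=2, D=e−e_prev=2; u=1/4·2+0·2+3/2·2=3.5; next y=-4/5·0+3/4·3.5=2.625
n=1: y=2.625, sp=2, e=sp−y=-0.625; I=1.375, D=e−e_prev=-2.625; u=1/4·(-0.625)+0·1.375+3/2·(-2.625)=-4.09375; next y=-4/5·2.625+3/4·(-4.09375)≈-5.170313
n=2: y≈-5.170313, sp=2, e=sp−y≈7.170313; I≈8.545313, D=e−e_prev≈7.795313; u=1/4·7.170313+0·8.545313+3/2·7.795313≈13.485547; next y=-4/5·(-5.170313)+3/4·13.485547≈14.250410
n=3: y≈14.250410, sp=2, e=sp−y≈-12.250410; I≈-3.705098, D=e−e_prev≈-19.420723; u=1/4·(-12.250410)+0·(-3.705098)+3/2·(-19.420723)≈-32.193687; next y=-4/5·14.250410+3/4·(-32.193687)≈-35.545593
n=4: y≈-35.545593, sp=2, e=sp−y≈37.545593; I≈33.840495, D=e−e_prev≈49.796003; u=1/4·37.545593+0·33.840495+3/2·49.796003≈84.080403; next y=-4/5·(-35.545593)+3/4·84.080403≈91.496777
n=5: y≈91.496777, sp=2, e=sp−y≈-89.496777; I≈-55.656281, D=e−e_prev≈-127.042370; u=1/4·(-89.496777)+0·(-55.656281)+3/2·(-127.042370)≈-212.937749; next y=-4/5·91.496777+3/4·(-212.937749)≈-232.900733
n=6: y≈-232.900733, sp=2, e=sp−y≈234.900733; I≈179.244452, D=e−e_prev≈324.397510; u=1/4·234.900733+0·179.244452+3/2·324.397510≈545.321448; next y=-4/5·(-232.900733)+3/4·545.321448≈595.311672

0 2 3.500 0.000
1 2 -4.094 2.625
2 2 13.486 -5.170
3 2 -32.194 14.250
4 2 84.080 -35.546
5 2 -212.938 91.497
6 2 545.321 -232.901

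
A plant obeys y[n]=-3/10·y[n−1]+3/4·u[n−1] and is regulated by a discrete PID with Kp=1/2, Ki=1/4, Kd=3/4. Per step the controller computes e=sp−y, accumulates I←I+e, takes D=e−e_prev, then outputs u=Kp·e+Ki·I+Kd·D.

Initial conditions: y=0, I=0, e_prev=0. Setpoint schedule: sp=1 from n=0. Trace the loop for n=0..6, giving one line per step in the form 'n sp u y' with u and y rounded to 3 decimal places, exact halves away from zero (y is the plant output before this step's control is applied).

(exact arithmetic carried between steps; '≈' marks a value shown rounded to 6 d.p. or computed from one; I and e_prev carry over from the previous line; the table rounds u and y to 3 d.p., halves away from zero)
n=0: y=0, sp=1, e=sp−y=1; I=1, D=e−e_prev=1; u=1/2·1+1/4·1+3/4·1=1.5; next y=-3/10·0+3/4·1.5=1.125
n=1: y=1.125, sp=1, e=sp−y=-0.125; I=0.875, D=e−e_prev=-1.125; u=1/2·(-0.125)+1/4·0.875+3/4·(-1.125)=-0.6875; next y=-3/10·1.125+3/4·(-0.6875)=-0.853125
n=2: y=-0.853125, sp=1, e=sp−y=1.853125; I=2.728125, D=e−e_prev=1.978125; u=1/2·1.853125+1/4·2.728125+3/4·1.978125≈3.092188; next y=-3/10·(-0.853125)+3/4·3.092188≈2.575078
n=3: y≈2.575078, sp=1, e=sp−y≈-1.575078; I≈1.153047, D=e−e_prev≈-3.428203; u=1/2·(-1.575078)+1/4·1.153047+3/4·(-3.428203)≈-3.070430; next y=-3/10·2.575078+3/4·(-3.070430)≈-3.075346
n=4: y≈-3.075346, sp=1, e=sp−y≈4.075346; I≈5.228393, D=e−e_prev≈5.650424; u=1/2·4.075346+1/4·5.228393+3/4·5.650424≈7.582589; next y=-3/10·(-3.075346)+3/4·7.582589≈6.609545
n=5: y≈6.609545, sp=1, e=sp−y≈-5.609545; I≈-0.381153, D=e−e_prev≈-9.684891; u=1/2·(-5.609545)+1/4·(-0.381153)+3/4·(-9.684891)≈-10.163729; next y=-3/10·6.609545+3/4·(-10.163729)≈-9.605660
n=6: y≈-9.605660, sp=1, e=sp−y≈10.605660; I≈10.224508, D=e−e_prev≈16.215206; u=1/2·10.605660+1/4·10.224508+3/4·16.215206≈20.020362; next y=-3/10·(-9.605660)+3/4·20.020362≈17.896969

0 1 1.500 0.000
1 1 -0.688 1.125
2 1 3.092 -0.853
3 1 -3.070 2.575
4 1 7.583 -3.075
5 1 -10.164 6.610
6 1 20.020 -9.606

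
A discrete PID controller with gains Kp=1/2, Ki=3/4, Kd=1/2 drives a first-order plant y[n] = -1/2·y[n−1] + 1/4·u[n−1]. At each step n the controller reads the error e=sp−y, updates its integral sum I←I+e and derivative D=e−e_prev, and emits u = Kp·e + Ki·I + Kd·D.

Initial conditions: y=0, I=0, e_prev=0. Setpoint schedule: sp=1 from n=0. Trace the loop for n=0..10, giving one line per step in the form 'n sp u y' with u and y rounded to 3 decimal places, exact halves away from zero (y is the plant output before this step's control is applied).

0 1 1.750 0.000
1 1 1.234 0.438
2 1 2.483 0.090
3 1 2.142 0.576
4 1 3.278 0.247
5 1 2.893 0.696
6 1 3.906 0.375
7 1 3.491 0.789
8 1 4.399 0.478
9 1 3.966 0.861
10 1 4.786 0.561

(exact arithmetic carried between steps; '≈' marks a value shown rounded to 6 d.p. or computed from one; I and e_prev carry over from the previous line; the table rounds u and y to 3 d.p., halves away from zero)
n=0: y=0, sp=1, e=sp−y=1; I=1, D=e−e_prev=1; u=1/2·1+3/4·1+1/2·1=1.75; next y=-1/2·0+1/4·1.75=0.4375
n=1: y=0.4375, sp=1, e=sp−y=0.5625; I=1.5625, D=e−e_prev=-0.4375; u=1/2·0.5625+3/4·1.5625+1/2·(-0.4375)=1.234375; next y=-1/2·0.4375+1/4·1.234375≈0.089844
n=2: y≈0.089844, sp=1, e=sp−y≈0.910156; I≈2.472656, D=e−e_prev≈0.347656; u=1/2·0.910156+3/4·2.472656+1/2·0.347656≈2.483398; next y=-1/2·0.089844+1/4·2.483398≈0.575928
n=3: y≈0.575928, sp=1, e=sp−y≈0.424072; I≈2.896729, D=e−e_prev≈-0.486084; u=1/2·0.424072+3/4·2.896729+1/2·(-0.486084)≈2.141541; next y=-1/2·0.575928+1/4·2.141541≈0.247421
n=4: y≈0.247421, sp=1, e=sp−y≈0.752579; I≈3.649307, D=e−e_prev≈0.328506; u=1/2·0.752579+3/4·3.649307+1/2·0.328506≈3.277523; next y=-1/2·0.247421+1/4·3.277523≈0.695670
n=5: y≈0.695670, sp=1, e=sp−y≈0.304330; I≈3.953637, D=e−e_prev≈-0.448249; u=1/2·0.304330+3/4·3.953637+1/2·(-0.448249)≈2.893268; next y=-1/2·0.695670+1/4·2.893268≈0.375482
n=6: y≈0.375482, sp=1, e=sp−y≈0.624518; I≈4.578155, D=e−e_prev≈0.320188; u=1/2·0.624518+3/4·4.578155+1/2·0.320188≈3.905969; next y=-1/2·0.375482+1/4·3.905969≈0.788751
n=7: y≈0.788751, sp=1, e=sp−y≈0.211249; I≈4.789404, D=e−e_prev≈-0.413269; u=1/2·0.211249+3/4·4.789404+1/2·(-0.413269)≈3.491043; next y=-1/2·0.788751+1/4·3.491043≈0.478385
n=8: y≈0.478385, sp=1, e=sp−y≈0.521615; I≈5.311019, D=e−e_prev≈0.310366; u=1/2·0.521615+3/4·5.311019+1/2·0.310366≈4.399255; next y=-1/2·0.478385+1/4·4.399255≈0.860621
n=9: y≈0.860621, sp=1, e=sp−y≈0.139379; I≈5.450398, D=e−e_prev≈-0.382236; u=1/2·0.139379+3/4·5.450398+1/2·(-0.382236)≈3.966369; next y=-1/2·0.860621+1/4·3.966369≈0.561282
n=10: y≈0.561282, sp=1, e=sp−y≈0.438718; I≈5.889116, D=e−e_prev≈0.299339; u=1/2·0.438718+3/4·5.889116+1/2·0.299339≈4.785866; next y=-1/2·0.561282+1/4·4.785866≈0.915826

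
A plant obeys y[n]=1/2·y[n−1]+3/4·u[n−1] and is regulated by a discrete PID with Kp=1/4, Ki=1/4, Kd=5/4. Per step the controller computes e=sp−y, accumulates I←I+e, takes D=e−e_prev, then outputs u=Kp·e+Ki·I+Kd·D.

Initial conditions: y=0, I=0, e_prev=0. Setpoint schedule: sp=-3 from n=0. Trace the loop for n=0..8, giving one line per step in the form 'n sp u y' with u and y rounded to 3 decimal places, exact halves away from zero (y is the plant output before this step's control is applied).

(exact arithmetic carried between steps; '≈' marks a value shown rounded to 6 d.p. or computed from one; I and e_prev carry over from the previous line; the table rounds u and y to 3 d.p., halves away from zero)
n=0: y=0, sp=-3, e=sp−y=-3; I=-3, D=e−e_prev=-3; u=1/4·(-3)+1/4·(-3)+5/4·(-3)=-5.25; next y=1/2·0+3/4·(-5.25)=-3.9375
n=1: y=-3.9375, sp=-3, e=sp−y=0.9375; I=-2.0625, D=e−e_prev=3.9375; u=1/4·0.9375+1/4·(-2.0625)+5/4·3.9375=4.640625; next y=1/2·(-3.9375)+3/4·4.640625≈1.511719
n=2: y≈1.511719, sp=-3, e=sp−y≈-4.511719; I≈-6.574219, D=e−e_prev≈-5.449219; u=1/4·(-4.511719)+1/4·(-6.574219)+5/4·(-5.449219)≈-9.583008; next y=1/2·1.511719+3/4·(-9.583008)≈-6.431396
n=3: y≈-6.431396, sp=-3, e=sp−y≈3.431396; I≈-3.142822, D=e−e_prev≈7.943115; u=1/4·3.431396+1/4·(-3.142822)+5/4·7.943115≈10.001038; next y=1/2·(-6.431396)+3/4·10.001038≈4.285080
n=4: y≈4.285080, sp=-3, e=sp−y≈-7.285080; I≈-10.427902, D=e−e_prev≈-10.716476; u=1/4·(-7.285080)+1/4·(-10.427902)+5/4·(-10.716476)≈-17.823841; next y=1/2·4.285080+3/4·(-17.823841)≈-11.225341
n=5: y≈-11.225341, sp=-3, e=sp−y≈8.225341; I≈-2.202561, D=e−e_prev≈15.510421; u=1/4·8.225341+1/4·(-2.202561)+5/4·15.510421≈20.893721; next y=1/2·(-11.225341)+3/4·20.893721≈10.057620
n=6: y≈10.057620, sp=-3, e=sp−y≈-13.057620; I≈-15.260182, D=e−e_prev≈-21.282961; u=1/4·(-13.057620)+1/4·(-15.260182)+5/4·(-21.282961)≈-33.683152; next y=1/2·10.057620+3/4·(-33.683152)≈-20.233554
n=7: y≈-20.233554, sp=-3, e=sp−y≈17.233554; I≈1.973372, D=e−e_prev≈30.291174; u=1/4·17.233554+1/4·1.973372+5/4·30.291174≈42.665699; next y=1/2·(-20.233554)+3/4·42.665699≈21.882497
n=8: y≈21.882497, sp=-3, e=sp−y≈-24.882497; I≈-22.909125, D=e−e_prev≈-42.116051; u=1/4·(-24.882497)+1/4·(-22.909125)+5/4·(-42.116051)≈-64.592969; next y=1/2·21.882497+3/4·(-64.592969)≈-37.503478

0 -3 -5.250 0.000
1 -3 4.641 -3.938
2 -3 -9.583 1.512
3 -3 10.001 -6.431
4 -3 -17.824 4.285
5 -3 20.894 -11.225
6 -3 -33.683 10.058
7 -3 42.666 -20.234
8 -3 -64.593 21.882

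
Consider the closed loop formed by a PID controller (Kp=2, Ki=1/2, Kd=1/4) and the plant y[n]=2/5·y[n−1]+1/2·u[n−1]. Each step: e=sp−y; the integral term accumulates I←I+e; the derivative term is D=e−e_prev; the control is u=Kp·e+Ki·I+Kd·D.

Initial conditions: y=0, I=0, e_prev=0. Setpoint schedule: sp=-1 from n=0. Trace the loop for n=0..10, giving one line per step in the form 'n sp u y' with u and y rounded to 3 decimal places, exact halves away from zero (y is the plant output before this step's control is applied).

0 -1 -2.750 0.000
1 -1 0.781 -1.375
2 -1 -2.718 -0.159
3 -1 0.640 -1.423
4 -1 -2.692 -0.249
5 -1 0.516 -1.446
6 -1 -2.655 -0.320
7 -1 0.409 -1.456
8 -1 -2.611 -0.378
9 -1 0.314 -1.457
10 -1 -2.563 -0.426

(exact arithmetic carried between steps; '≈' marks a value shown rounded to 6 d.p. or computed from one; I and e_prev carry over from the previous line; the table rounds u and y to 3 d.p., halves away from zero)
n=0: y=0, sp=-1, e=sp−y=-1; I=-1, D=e−e_prev=-1; u=2·(-1)+1/2·(-1)+1/4·(-1)=-2.75; next y=2/5·0+1/2·(-2.75)=-1.375
n=1: y=-1.375, sp=-1, e=sp−y=0.375; I=-0.625, D=e−e_prev=1.375; u=2·0.375+1/2·(-0.625)+1/4·1.375=0.78125; next y=2/5·(-1.375)+1/2·0.78125=-0.159375
n=2: y=-0.159375, sp=-1, e=sp−y=-0.840625; I=-1.465625, D=e−e_prev=-1.215625; u=2·(-0.840625)+1/2·(-1.465625)+1/4·(-1.215625)≈-2.717969; next y=2/5·(-0.159375)+1/2·(-2.717969)≈-1.422734
n=3: y≈-1.422734, sp=-1, e=sp−y≈0.422734; I≈-1.042891, D=e−e_prev≈1.263359; u=2·0.422734+1/2·(-1.042891)+1/4·1.263359≈0.639863; next y=2/5·(-1.422734)+1/2·0.639863≈-0.249162
n=4: y≈-0.249162, sp=-1, e=sp−y≈-0.750838; I≈-1.793729, D=e−e_prev≈-1.173572; u=2·(-0.750838)+1/2·(-1.793729)+1/4·(-1.173572)≈-2.691933; next y=2/5·(-0.249162)+1/2·(-2.691933)≈-1.445631
n=5: y≈-1.445631, sp=-1, e=sp−y≈0.445631; I≈-1.348097, D=e−e_prev≈1.196469; u=2·0.445631+1/2·(-1.348097)+1/4·1.196469≈0.516332; next y=2/5·(-1.445631)+1/2·0.516332≈-0.320087
n=6: y≈-0.320087, sp=-1, e=sp−y≈-0.679913; I≈-2.028010, D=e−e_prev≈-1.125545; u=2·(-0.679913)+1/2·(-2.028010)+1/4·(-1.125545)≈-2.655218; next y=2/5·(-0.320087)+1/2·(-2.655218)≈-1.455644
n=7: y≈-1.455644, sp=-1, e=sp−y≈0.455644; I≈-1.572367, D=e−e_prev≈1.135557; u=2·0.455644+1/2·(-1.572367)+1/4·1.135557≈0.408993; next y=2/5·(-1.455644)+1/2·0.408993≈-0.377761
n=8: y≈-0.377761, sp=-1, e=sp−y≈-0.622239; I≈-2.194606, D=e−e_prev≈-1.077883; u=2·(-0.622239)+1/2·(-2.194606)+1/4·(-1.077883)≈-2.611252; next y=2/5·(-0.377761)+1/2·(-2.611252)≈-1.456730
n=9: y≈-1.456730, sp=-1, e=sp−y≈0.456730; I≈-1.737876, D=e−e_prev≈1.078969; u=2·0.456730+1/2·(-1.737876)+1/4·1.078969≈0.314265; next y=2/5·(-1.456730)+1/2·0.314265≈-0.425560
n=10: y≈-0.425560, sp=-1, e=sp−y≈-0.574440; I≈-2.312316, D=e−e_prev≈-1.031171; u=2·(-0.574440)+1/2·(-2.312316)+1/4·(-1.031171)≈-2.562831; next y=2/5·(-0.425560)+1/2·(-2.562831)≈-1.451640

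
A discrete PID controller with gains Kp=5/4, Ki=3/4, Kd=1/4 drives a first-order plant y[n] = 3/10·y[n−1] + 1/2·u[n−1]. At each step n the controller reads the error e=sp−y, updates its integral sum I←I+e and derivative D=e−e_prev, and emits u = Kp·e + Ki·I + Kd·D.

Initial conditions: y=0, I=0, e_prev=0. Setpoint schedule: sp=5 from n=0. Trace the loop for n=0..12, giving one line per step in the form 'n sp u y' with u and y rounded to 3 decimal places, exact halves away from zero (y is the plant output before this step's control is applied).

0 5 11.250 0.000
1 5 1.094 5.625
2 5 9.660 2.234
3 5 3.538 5.500
4 5 8.662 3.419
5 5 4.968 5.357
6 5 8.033 4.091
7 5 5.804 5.244
8 5 7.639 4.475
9 5 6.295 5.162
10 5 7.393 4.696
11 5 6.584 5.106
12 5 7.241 4.824

(exact arithmetic carried between steps; '≈' marks a value shown rounded to 6 d.p. or computed from one; I and e_prev carry over from the previous line; the table rounds u and y to 3 d.p., halves away from zero)
n=0: y=0, sp=5, e=sp−y=5; I=5, D=e−e_prev=5; u=5/4·5+3/4·5+1/4·5=11.25; next y=3/10·0+1/2·11.25=5.625
n=1: y=5.625, sp=5, e=sp−y=-0.625; I=4.375, D=e−e_prev=-5.625; u=5/4·(-0.625)+3/4·4.375+1/4·(-5.625)=1.09375; next y=3/10·5.625+1/2·1.09375=2.234375
n=2: y=2.234375, sp=5, e=sp−y=2.765625; I=7.140625, D=e−e_prev=3.390625; u=5/4·2.765625+3/4·7.140625+1/4·3.390625≈9.660156; next y=3/10·2.234375+1/2·9.660156≈5.500391
n=3: y≈5.500391, sp=5, e=sp−y≈-0.500391; I≈6.640234, D=e−e_prev≈-3.266016; u=5/4·(-0.500391)+3/4·6.640234+1/4·(-3.266016)≈3.538184; next y=3/10·5.500391+1/2·3.538184≈3.419209
n=4: y≈3.419209, sp=5, e=sp−y≈1.580791; I≈8.221025, D=e−e_prev≈2.081182; u=5/4·1.580791+3/4·8.221025+1/4·2.081182≈8.662053; next y=3/10·3.419209+1/2·8.662053≈5.356789
n=5: y≈5.356789, sp=5, e=sp−y≈-0.356789; I≈7.864236, D=e−e_prev≈-1.937580; u=5/4·(-0.356789)+3/4·7.864236+1/4·(-1.937580)≈4.967795; next y=3/10·5.356789+1/2·4.967795≈4.090934
n=6: y≈4.090934, sp=5, e=sp−y≈0.909066; I≈8.773302, D=e−e_prev≈1.265855; u=5/4·0.909066+3/4·8.773302+1/4·1.265855≈8.032772; next y=3/10·4.090934+1/2·8.032772≈5.243666
n=7: y≈5.243666, sp=5, e=sp−y≈-0.243666; I≈8.529635, D=e−e_prev≈-1.152732; u=5/4·(-0.243666)+3/4·8.529635+1/4·(-1.152732)≈5.804461; next y=3/10·5.243666+1/2·5.804461≈4.475330
n=8: y≈4.475330, sp=5, e=sp−y≈0.524670; I≈9.054305, D=e−e_prev≈0.768336; u=5/4·0.524670+3/4·9.054305+1/4·0.768336≈7.638650; next y=3/10·4.475330+1/2·7.638650≈5.161924
n=9: y≈5.161924, sp=5, e=sp−y≈-0.161924; I≈8.892381, D=e−e_prev≈-0.686594; u=5/4·(-0.161924)+3/4·8.892381+1/4·(-0.686594)≈6.295232; next y=3/10·5.161924+1/2·6.295232≈4.696193
n=10: y≈4.696193, sp=5, e=sp−y≈0.303807; I≈9.196188, D=e−e_prev≈0.465731; u=5/4·0.303807+3/4·9.196188+1/4·0.465731≈7.393332; next y=3/10·4.696193+1/2·7.393332≈5.105524
n=11: y≈5.105524, sp=5, e=sp−y≈-0.105524; I≈9.090664, D=e−e_prev≈-0.409331; u=5/4·(-0.105524)+3/4·9.090664+1/4·(-0.409331)≈6.583760; next y=3/10·5.105524+1/2·6.583760≈4.823537
n=12: y≈4.823537, sp=5, e=sp−y≈0.176463; I≈9.267126, D=e−e_prev≈0.281987; u=5/4·0.176463+3/4·9.267126+1/4·0.281987≈7.241420; next y=3/10·4.823537+1/2·7.241420≈5.067771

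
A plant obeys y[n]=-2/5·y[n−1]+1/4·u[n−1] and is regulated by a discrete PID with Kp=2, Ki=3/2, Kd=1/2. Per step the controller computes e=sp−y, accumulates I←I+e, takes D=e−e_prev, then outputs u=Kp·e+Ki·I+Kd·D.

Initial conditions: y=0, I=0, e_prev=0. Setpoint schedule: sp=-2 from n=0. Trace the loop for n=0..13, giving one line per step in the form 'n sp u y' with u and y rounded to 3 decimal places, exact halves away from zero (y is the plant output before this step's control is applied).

0 -2 -8.000 0.000
1 -2 -2.000 -2.000
2 -2 -12.200 0.300
3 -2 -0.620 -3.170
4 -2 -17.732 1.113
5 -2 3.705 -4.878
6 -2 -25.996 2.877
7 -2 12.676 -7.650
8 -2 -39.629 6.229
9 -2 29.478 -12.399
10 -2 -63.149 12.329
11 -2 59.913 -20.719
12 -2 -104.471 23.266
13 -2 114.382 -35.424

(exact arithmetic carried between steps; '≈' marks a value shown rounded to 6 d.p. or computed from one; I and e_prev carry over from the previous line; the table rounds u and y to 3 d.p., halves away from zero)
n=0: y=0, sp=-2, e=sp−y=-2; I=-2, D=e−e_prev=-2; u=2·(-2)+3/2·(-2)+1/2·(-2)=-8; next y=-2/5·0+1/4·(-8)=-2
n=1: y=-2, sp=-2, e=sp−y=0; I=-2, D=e−e_prev=2; u=2·0+3/2·(-2)+1/2·2=-2; next y=-2/5·(-2)+1/4·(-2)=0.3
n=2: y=0.3, sp=-2, e=sp−y=-2.3; I=-4.3, D=e−e_prev=-2.3; u=2·(-2.3)+3/2·(-4.3)+1/2·(-2.3)=-12.2; next y=-2/5·0.3+1/4·(-12.2)=-3.17
n=3: y=-3.17, sp=-2, e=sp−y=1.17; I=-3.13, D=e−e_prev=3.47; u=2·1.17+3/2·(-3.13)+1/2·3.47=-0.62; next y=-2/5·(-3.17)+1/4·(-0.62)=1.113
n=4: y=1.113, sp=-2, e=sp−y=-3.113; I=-6.243, D=e−e_prev=-4.283; u=2·(-3.113)+3/2·(-6.243)+1/2·(-4.283)=-17.732; next y=-2/5·1.113+1/4·(-17.732)=-4.8782
n=5: y=-4.8782, sp=-2, e=sp−y=2.8782; I=-3.3648, D=e−e_prev=5.9912; u=2·2.8782+3/2·(-3.3648)+1/2·5.9912=3.7048; next y=-2/5·(-4.8782)+1/4·3.7048=2.87748
n=6: y=2.87748, sp=-2, e=sp−y=-4.87748; I=-8.24228, D=e−e_prev=-7.75568; u=2·(-4.87748)+3/2·(-8.24228)+1/2·(-7.75568)=-25.99622; next y=-2/5·2.87748+1/4·(-25.99622)=-7.650047
n=7: y=-7.650047, sp=-2, e=sp−y=5.650047; I=-2.592233, D=e−e_prev=10.527527; u=2·5.650047+3/2·(-2.592233)+1/2·10.527527=12.675508; next y=-2/5·(-7.650047)+1/4·12.675508≈6.228896
n=8: y≈6.228896, sp=-2, e=sp−y≈-8.228896; I≈-10.821129, D=e−e_prev≈-13.878943; u=2·(-8.228896)+3/2·(-10.821129)+1/2·(-13.878943)≈-39.628956; next y=-2/5·6.228896+1/4·(-39.628956)≈-12.398797
n=9: y≈-12.398797, sp=-2, e=sp−y≈10.398797; I≈-0.422331, D=e−e_prev≈18.627693; u=2·10.398797+3/2·(-0.422331)+1/2·18.627693≈29.477944; next y=-2/5·(-12.398797)+1/4·29.477944≈12.329005
n=10: y≈12.329005, sp=-2, e=sp−y≈-14.329005; I≈-14.751336, D=e−e_prev≈-24.727802; u=2·(-14.329005)+3/2·(-14.751336)+1/2·(-24.727802)≈-63.148916; next y=-2/5·12.329005+1/4·(-63.148916)≈-20.718831
n=11: y≈-20.718831, sp=-2, e=sp−y≈18.718831; I≈3.967495, D=e−e_prev≈33.047836; u=2·18.718831+3/2·3.967495+1/2·33.047836≈59.912822; next y=-2/5·(-20.718831)+1/4·59.912822≈23.265738
n=12: y≈23.265738, sp=-2, e=sp−y≈-25.265738; I≈-21.298243, D=e−e_prev≈-43.984569; u=2·(-25.265738)+3/2·(-21.298243)+1/2·(-43.984569)≈-104.471125; next y=-2/5·23.265738+1/4·(-104.471125)≈-35.424076
n=13: y≈-35.424076, sp=-2, e=sp−y≈33.424076; I≈12.125833, D=e−e_prev≈58.689814; u=2·33.424076+3/2·12.125833+1/2·58.689814≈114.381809; next y=-2/5·(-35.424076)+1/4·114.381809≈42.765083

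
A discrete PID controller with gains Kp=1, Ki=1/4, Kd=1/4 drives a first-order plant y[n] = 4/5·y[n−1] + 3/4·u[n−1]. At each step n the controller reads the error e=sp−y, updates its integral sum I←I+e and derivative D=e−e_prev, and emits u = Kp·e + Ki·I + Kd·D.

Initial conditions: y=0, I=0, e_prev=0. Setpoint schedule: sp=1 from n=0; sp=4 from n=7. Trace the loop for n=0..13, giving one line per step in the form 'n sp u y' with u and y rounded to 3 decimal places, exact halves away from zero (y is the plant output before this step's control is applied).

(exact arithmetic carried between steps; '≈' marks a value shown rounded to 6 d.p. or computed from one; I and e_prev carry over from the previous line; the table rounds u and y to 3 d.p., halves away from zero)
n=0: y=0, sp=1, e=sp−y=1; I=1, D=e−e_prev=1; u=1·1+1/4·1+1/4·1=1.5; next y=4/5·0+3/4·1.5=1.125
n=1: y=1.125, sp=1, e=sp−y=-0.125; I=0.875, D=e−e_prev=-1.125; u=1·(-0.125)+1/4·0.875+1/4·(-1.125)=-0.1875; next y=4/5·1.125+3/4·(-0.1875)=0.759375
n=2: y=0.759375, sp=1, e=sp−y=0.240625; I=1.115625, D=e−e_prev=0.365625; u=1·0.240625+1/4·1.115625+1/4·0.365625≈0.610938; next y=4/5·0.759375+3/4·0.610938≈1.065703
n=3: y≈1.065703, sp=1, e=sp−y≈-0.065703; I≈1.049922, D=e−e_prev≈-0.306328; u=1·(-0.065703)+1/4·1.049922+1/4·(-0.306328)≈0.120195; next y=4/5·1.065703+3/4·0.120195≈0.942709
n=4: y≈0.942709, sp=1, e=sp−y≈0.057291; I≈1.107213, D=e−e_prev≈0.122994; u=1·0.057291+1/4·1.107213+1/4·0.122994≈0.364843; next y=4/5·0.942709+3/4·0.364843≈1.027799
n=5: y≈1.027799, sp=1, e=sp−y≈-0.027799; I≈1.079414, D=e−e_prev≈-0.085090; u=1·(-0.027799)+1/4·1.079414+1/4·(-0.085090)≈0.220782; next y=4/5·1.027799+3/4·0.220782≈0.987826
n=6: y≈0.987826, sp=1, e=sp−y≈0.012174; I≈1.091588, D=e−e_prev≈0.039974; u=1·0.012174+1/4·1.091588+1/4·0.039974≈0.295065; next y=4/5·0.987826+3/4·0.295065≈1.011559
n=7: y≈1.011559, sp=4, e=sp−y≈2.988441; I≈4.080029, D=e−e_prev≈2.976266; u=1·2.988441+1/4·4.080029+1/4·2.976266≈4.752515; next y=4/5·1.011559+3/4·4.752515≈4.373633
n=8: y≈4.373633, sp=4, e=sp−y≈-0.373633; I≈3.706396, D=e−e_prev≈-3.362074; u=1·(-0.373633)+1/4·3.706396+1/4·(-3.362074)≈-0.287553; next y=4/5·4.373633+3/4·(-0.287553)≈3.283242
n=9: y≈3.283242, sp=4, e=sp−y≈0.716758; I≈4.423154, D=e−e_prev≈1.090391; u=1·0.716758+1/4·4.423154+1/4·1.090391≈2.095144; next y=4/5·3.283242+3/4·2.095144≈4.197952
n=10: y≈4.197952, sp=4, e=sp−y≈-0.197952; I≈4.225202, D=e−e_prev≈-0.914710; u=1·(-0.197952)+1/4·4.225202+1/4·(-0.914710)≈0.629671; next y=4/5·4.197952+3/4·0.629671≈3.830615
n=11: y≈3.830615, sp=4, e=sp−y≈0.169385; I≈4.394587, D=e−e_prev≈0.367337; u=1·0.169385+1/4·4.394587+1/4·0.367337≈1.359866; next y=4/5·3.830615+3/4·1.359866≈4.084391
n=12: y≈4.084391, sp=4, e=sp−y≈-0.084391; I≈4.310196, D=e−e_prev≈-0.253777; u=1·(-0.084391)+1/4·4.310196+1/4·(-0.253777)≈0.929713; next y=4/5·4.084391+3/4·0.929713≈3.964798
n=13: y≈3.964798, sp=4, e=sp−y≈0.035202; I≈4.345397, D=e−e_prev≈0.119593; u=1·0.035202+1/4·4.345397+1/4·0.119593≈1.151450; next y=4/5·3.964798+3/4·1.151450≈4.035426

0 1 1.500 0.000
1 1 -0.188 1.125
2 1 0.611 0.759
3 1 0.120 1.066
4 1 0.365 0.943
5 1 0.221 1.028
6 1 0.295 0.988
7 4 4.753 1.012
8 4 -0.288 4.374
9 4 2.095 3.283
10 4 0.630 4.198
11 4 1.360 3.831
12 4 0.930 4.084
13 4 1.151 3.965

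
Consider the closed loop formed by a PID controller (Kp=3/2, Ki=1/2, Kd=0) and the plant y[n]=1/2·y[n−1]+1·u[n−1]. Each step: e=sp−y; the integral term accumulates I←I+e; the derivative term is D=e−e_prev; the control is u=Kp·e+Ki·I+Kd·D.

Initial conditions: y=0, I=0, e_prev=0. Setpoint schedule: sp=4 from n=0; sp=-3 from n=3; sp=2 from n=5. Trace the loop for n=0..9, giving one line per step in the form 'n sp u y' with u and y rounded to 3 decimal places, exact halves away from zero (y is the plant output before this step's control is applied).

0 4 8.000 0.000
1 4 -6.000 8.000
2 4 12.000 -2.000
3 -3 -25.000 11.000
4 -3 29.000 -19.500
5 2 -30.250 19.250
6 2 40.875 -20.625
7 2 -50.188 30.563
8 2 66.469 -34.906
9 2 -82.922 49.016

(exact arithmetic carried between steps; '≈' marks a value shown rounded to 6 d.p. or computed from one; I and e_prev carry over from the previous line; the table rounds u and y to 3 d.p., halves away from zero)
n=0: y=0, sp=4, e=sp−y=4; I=4, D=e−e_prev=4; u=3/2·4+1/2·4+0·4=8; next y=1/2·0+1·8=8
n=1: y=8, sp=4, e=sp−y=-4; I=0, D=e−e_prev=-8; u=3/2·(-4)+1/2·0+0·(-8)=-6; next y=1/2·8+1·(-6)=-2
n=2: y=-2, sp=4, e=sp−y=6; I=6, D=e−e_prev=10; u=3/2·6+1/2·6+0·10=12; next y=1/2·(-2)+1·12=11
n=3: y=11, sp=-3, e=sp−y=-14; I=-8, D=e−e_prev=-20; u=3/2·(-14)+1/2·(-8)+0·(-20)=-25; next y=1/2·11+1·(-25)=-19.5
n=4: y=-19.5, sp=-3, e=sp−y=16.5; I=8.5, D=e−e_prev=30.5; u=3/2·16.5+1/2·8.5+0·30.5=29; next y=1/2·(-19.5)+1·29=19.25
n=5: y=19.25, sp=2, e=sp−y=-17.25; I=-8.75, D=e−e_prev=-33.75; u=3/2·(-17.25)+1/2·(-8.75)+0·(-33.75)=-30.25; next y=1/2·19.25+1·(-30.25)=-20.625
n=6: y=-20.625, sp=2, e=sp−y=22.625; I=13.875, D=e−e_prev=39.875; u=3/2·22.625+1/2·13.875+0·39.875=40.875; next y=1/2·(-20.625)+1·40.875=30.5625
n=7: y=30.5625, sp=2, e=sp−y=-28.5625; I=-14.6875, D=e−e_prev=-51.1875; u=3/2·(-28.5625)+1/2·(-14.6875)+0·(-51.1875)=-50.1875; next y=1/2·30.5625+1·(-50.1875)=-34.90625
n=8: y=-34.90625, sp=2, e=sp−y=36.90625; I=22.21875, D=e−e_prev=65.46875; u=3/2·36.90625+1/2·22.21875+0·65.46875=66.46875; next y=1/2·(-34.90625)+1·66.46875=49.015625
n=9: y=49.015625, sp=2, e=sp−y=-47.015625; I=-24.796875, D=e−e_prev=-83.921875; u=3/2·(-47.015625)+1/2·(-24.796875)+0·(-83.921875)=-82.921875; next y=1/2·49.015625+1·(-82.921875)≈-58.414063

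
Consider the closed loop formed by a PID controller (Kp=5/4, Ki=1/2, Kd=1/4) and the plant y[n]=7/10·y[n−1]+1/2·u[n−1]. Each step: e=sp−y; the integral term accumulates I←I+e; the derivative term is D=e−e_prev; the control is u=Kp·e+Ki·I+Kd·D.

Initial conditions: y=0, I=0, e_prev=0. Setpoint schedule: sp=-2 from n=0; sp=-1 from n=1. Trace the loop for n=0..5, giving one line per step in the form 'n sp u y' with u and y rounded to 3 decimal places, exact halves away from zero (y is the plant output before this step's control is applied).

(exact arithmetic carried between steps; '≈' marks a value shown rounded to 6 d.p. or computed from one; I and e_prev carry over from the previous line; the table rounds u and y to 3 d.p., halves away from zero)
n=0: y=0, sp=-2, e=sp−y=-2; I=-2, D=e−e_prev=-2; u=5/4·(-2)+1/2·(-2)+1/4·(-2)=-4; next y=7/10·0+1/2·(-4)=-2
n=1: y=-2, sp=-1, e=sp−y=1; I=-1, D=e−e_prev=3; u=5/4·1+1/2·(-1)+1/4·3=1.5; next y=7/10·(-2)+1/2·1.5=-0.65
n=2: y=-0.65, sp=-1, e=sp−y=-0.35; I=-1.35, D=e−e_prev=-1.35; u=5/4·(-0.35)+1/2·(-1.35)+1/4·(-1.35)=-1.45; next y=7/10·(-0.65)+1/2·(-1.45)=-1.18
n=3: y=-1.18, sp=-1, e=sp−y=0.18; I=-1.17, D=e−e_prev=0.53; u=5/4·0.18+1/2·(-1.17)+1/4·0.53=-0.2275; next y=7/10·(-1.18)+1/2·(-0.2275)=-0.93975
n=4: y=-0.93975, sp=-1, e=sp−y=-0.06025; I=-1.23025, D=e−e_prev=-0.24025; u=5/4·(-0.06025)+1/2·(-1.23025)+1/4·(-0.24025)=-0.7505; next y=7/10·(-0.93975)+1/2·(-0.7505)=-1.033075
n=5: y=-1.033075, sp=-1, e=sp−y=0.033075; I=-1.197175, D=e−e_prev=0.093325; u=5/4·0.033075+1/2·(-1.197175)+1/4·0.093325≈-0.533913; next y=7/10·(-1.033075)+1/2·(-0.533913)≈-0.990109

0 -2 -4.000 0.000
1 -1 1.500 -2.000
2 -1 -1.450 -0.650
3 -1 -0.228 -1.180
4 -1 -0.751 -0.940
5 -1 -0.534 -1.033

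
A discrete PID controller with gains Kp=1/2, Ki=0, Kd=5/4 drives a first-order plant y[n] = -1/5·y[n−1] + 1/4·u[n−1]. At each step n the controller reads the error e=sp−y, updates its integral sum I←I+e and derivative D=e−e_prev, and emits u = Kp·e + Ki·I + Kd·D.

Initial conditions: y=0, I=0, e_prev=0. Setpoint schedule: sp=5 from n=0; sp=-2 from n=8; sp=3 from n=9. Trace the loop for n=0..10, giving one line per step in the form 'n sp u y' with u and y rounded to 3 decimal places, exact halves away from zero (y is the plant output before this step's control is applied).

(exact arithmetic carried between steps; '≈' marks a value shown rounded to 6 d.p. or computed from one; I and e_prev carry over from the previous line; the table rounds u and y to 3 d.p., halves away from zero)
n=0: y=0, sp=5, e=sp−y=5; I=5, D=e−e_prev=5; u=1/2·5+0·5+5/4·5=8.75; next y=-1/5·0+1/4·8.75=2.1875
n=1: y=2.1875, sp=5, e=sp−y=2.8125; I=7.8125, D=e−e_prev=-2.1875; u=1/2·2.8125+0·7.8125+5/4·(-2.1875)=-1.328125; next y=-1/5·2.1875+1/4·(-1.328125)≈-0.769531
n=2: y≈-0.769531, sp=5, e=sp−y≈5.769531; I≈13.582031, D=e−e_prev≈2.957031; u=1/2·5.769531+0·13.582031+5/4·2.957031≈6.581055; next y=-1/5·(-0.769531)+1/4·6.581055≈1.799170
n=3: y≈1.799170, sp=5, e=sp−y≈3.200830; I≈16.782861, D=e−e_prev≈-2.568701; u=1/2·3.200830+0·16.782861+5/4·(-2.568701)≈-1.610461; next y=-1/5·1.799170+1/4·(-1.610461)≈-0.762449
n=4: y≈-0.762449, sp=5, e=sp−y≈5.762449; I≈22.545311, D=e−e_prev≈2.561619; u=1/2·5.762449+0·22.545311+5/4·2.561619≈6.083249; next y=-1/5·(-0.762449)+1/4·6.083249≈1.673302
n=5: y≈1.673302, sp=5, e=sp−y≈3.326698; I≈25.872009, D=e−e_prev≈-2.435751; u=1/2·3.326698+0·25.872009+5/4·(-2.435751)≈-1.381340; next y=-1/5·1.673302+1/4·(-1.381340)≈-0.679995
n=6: y≈-0.679995, sp=5, e=sp−y≈5.679995; I≈31.552004, D=e−e_prev≈2.353298; u=1/2·5.679995+0·31.552004+5/4·2.353298≈5.781620; next y=-1/5·(-0.679995)+1/4·5.781620≈1.581404
n=7: y≈1.581404, sp=5, e=sp−y≈3.418596; I≈34.970600, D=e−e_prev≈-2.261399; u=1/2·3.418596+0·34.970600+5/4·(-2.261399)≈-1.117451; next y=-1/5·1.581404+1/4·(-1.117451)≈-0.595644
n=8: y≈-0.595644, sp=-2, e=sp−y≈-1.404356; I≈33.566244, D=e−e_prev≈-4.822952; u=1/2·(-1.404356)+0·33.566244+5/4·(-4.822952)≈-6.730869; next y=-1/5·(-0.595644)+1/4·(-6.730869)≈-1.563588
n=9: y≈-1.563588, sp=3, e=sp−y≈4.563588; I≈38.129832, D=e−e_prev≈5.967945; u=1/2·4.563588+0·38.129832+5/4·5.967945≈9.741725; next y=-1/5·(-1.563588)+1/4·9.741725≈2.748149
n=10: y≈2.748149, sp=3, e=sp−y≈0.251851; I≈38.381683, D=e−e_prev≈-4.311737; u=1/2·0.251851+0·38.381683+5/4·(-4.311737)≈-5.263746; next y=-1/5·2.748149+1/4·(-5.263746)≈-1.865566

0 5 8.750 0.000
1 5 -1.328 2.188
2 5 6.581 -0.770
3 5 -1.610 1.799
4 5 6.083 -0.762
5 5 -1.381 1.673
6 5 5.782 -0.680
7 5 -1.117 1.581
8 -2 -6.731 -0.596
9 3 9.742 -1.564
10 3 -5.264 2.748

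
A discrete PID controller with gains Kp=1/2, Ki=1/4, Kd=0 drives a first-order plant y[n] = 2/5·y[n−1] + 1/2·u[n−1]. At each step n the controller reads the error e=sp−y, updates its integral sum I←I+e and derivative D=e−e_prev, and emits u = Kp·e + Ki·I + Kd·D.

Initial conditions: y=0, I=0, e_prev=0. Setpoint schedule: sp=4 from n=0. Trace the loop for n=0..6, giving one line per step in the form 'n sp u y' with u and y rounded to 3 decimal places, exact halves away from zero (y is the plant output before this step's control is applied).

(exact arithmetic carried between steps; '≈' marks a value shown rounded to 6 d.p. or computed from one; I and e_prev carry over from the previous line; the table rounds u and y to 3 d.p., halves away from zero)
n=0: y=0, sp=4, e=sp−y=4; I=4, D=e−e_prev=4; u=1/2·4+1/4·4+0·4=3; next y=2/5·0+1/2·3=1.5
n=1: y=1.5, sp=4, e=sp−y=2.5; I=6.5, D=e−e_prev=-1.5; u=1/2·2.5+1/4·6.5+0·(-1.5)=2.875; next y=2/5·1.5+1/2·2.875=2.0375
n=2: y=2.0375, sp=4, e=sp−y=1.9625; I=8.4625, D=e−e_prev=-0.5375; u=1/2·1.9625+1/4·8.4625+0·(-0.5375)=3.096875; next y=2/5·2.0375+1/2·3.096875≈2.363438
n=3: y≈2.363438, sp=4, e=sp−y≈1.636563; I≈10.099063, D=e−e_prev≈-0.325938; u=1/2·1.636563+1/4·10.099063+0·(-0.325938)≈3.343047; next y=2/5·2.363438+1/2·3.343047≈2.616898
n=4: y≈2.616898, sp=4, e=sp−y≈1.383102; I≈11.482164, D=e−e_prev≈-0.253461; u=1/2·1.383102+1/4·11.482164+0·(-0.253461)≈3.562092; next y=2/5·2.616898+1/2·3.562092≈2.827805
n=5: y≈2.827805, sp=4, e=sp−y≈1.172195; I≈12.654359, D=e−e_prev≈-0.210907; u=1/2·1.172195+1/4·12.654359+0·(-0.210907)≈3.749687; next y=2/5·2.827805+1/2·3.749687≈3.005966
n=6: y≈3.005966, sp=4, e=sp−y≈0.994034; I≈13.648393, D=e−e_prev≈-0.178160; u=1/2·0.994034+1/4·13.648393+0·(-0.178160)≈3.909115; next y=2/5·3.005966+1/2·3.909115≈3.156944

0 4 3.000 0.000
1 4 2.875 1.500
2 4 3.097 2.038
3 4 3.343 2.363
4 4 3.562 2.617
5 4 3.750 2.828
6 4 3.909 3.006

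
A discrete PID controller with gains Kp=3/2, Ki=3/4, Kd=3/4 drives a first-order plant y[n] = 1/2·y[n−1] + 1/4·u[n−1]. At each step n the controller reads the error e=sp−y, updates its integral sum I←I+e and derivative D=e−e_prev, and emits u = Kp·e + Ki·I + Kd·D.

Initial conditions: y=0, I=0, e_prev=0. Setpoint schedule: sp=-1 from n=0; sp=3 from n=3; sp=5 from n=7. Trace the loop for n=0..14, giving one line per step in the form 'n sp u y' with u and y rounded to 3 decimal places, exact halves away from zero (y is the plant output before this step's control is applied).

0 -1 -3.000 0.000
1 -1 -0.750 -0.750
2 -1 -2.063 -0.563
3 3 10.453 -0.797
4 3 1.090 2.215
5 3 6.442 1.380
6 3 4.269 2.301
7 5 11.733 2.218
8 5 6.784 4.042
9 5 9.846 3.717
10 5 8.756 4.320
11 5 9.631 4.349
12 5 9.441 4.582
13 5 9.722 4.651
14 5 9.721 4.756

(exact arithmetic carried between steps; '≈' marks a value shown rounded to 6 d.p. or computed from one; I and e_prev carry over from the previous line; the table rounds u and y to 3 d.p., halves away from zero)
n=0: y=0, sp=-1, e=sp−y=-1; I=-1, D=e−e_prev=-1; u=3/2·(-1)+3/4·(-1)+3/4·(-1)=-3; next y=1/2·0+1/4·(-3)=-0.75
n=1: y=-0.75, sp=-1, e=sp−y=-0.25; I=-1.25, D=e−e_prev=0.75; u=3/2·(-0.25)+3/4·(-1.25)+3/4·0.75=-0.75; next y=1/2·(-0.75)+1/4·(-0.75)=-0.5625
n=2: y=-0.5625, sp=-1, e=sp−y=-0.4375; I=-1.6875, D=e−e_prev=-0.1875; u=3/2·(-0.4375)+3/4·(-1.6875)+3/4·(-0.1875)=-2.0625; next y=1/2·(-0.5625)+1/4·(-2.0625)=-0.796875
n=3: y=-0.796875, sp=3, e=sp−y=3.796875; I=2.109375, D=e−e_prev=4.234375; u=3/2·3.796875+3/4·2.109375+3/4·4.234375=10.453125; next y=1/2·(-0.796875)+1/4·10.453125≈2.214844
n=4: y≈2.214844, sp=3, e=sp−y≈0.785156; I≈2.894531, D=e−e_prev≈-3.011719; u=3/2·0.785156+3/4·2.894531+3/4·(-3.011719)≈1.089844; next y=1/2·2.214844+1/4·1.089844≈1.379883
n=5: y≈1.379883, sp=3, e=sp−y≈1.620117; I≈4.514648, D=e−e_prev≈0.834961; u=3/2·1.620117+3/4·4.514648+3/4·0.834961≈6.442383; next y=1/2·1.379883+1/4·6.442383≈2.300537
n=6: y≈2.300537, sp=3, e=sp−y≈0.699463; I≈5.214111, D=e−e_prev≈-0.920654; u=3/2·0.699463+3/4·5.214111+3/4·(-0.920654)≈4.269287; next y=1/2·2.300537+1/4·4.269287≈2.217590
n=7: y≈2.217590, sp=5, e=sp−y≈2.782410; I≈7.996521, D=e−e_prev≈2.082947; u=3/2·2.782410+3/4·7.996521+3/4·2.082947≈11.733215; next y=1/2·2.217590+1/4·11.733215≈4.042099
n=8: y≈4.042099, sp=5, e=sp−y≈0.957901; I≈8.954422, D=e−e_prev≈-1.824509; u=3/2·0.957901+3/4·8.954422+3/4·(-1.824509)≈6.784286; next y=1/2·4.042099+1/4·6.784286≈3.717121
n=9: y≈3.717121, sp=5, e=sp−y≈1.282879; I≈10.237301, D=e−e_prev≈0.324978; u=3/2·1.282879+3/4·10.237301+3/4·0.324978≈9.846027; next y=1/2·3.717121+1/4·9.846027≈4.320067
n=10: y≈4.320067, sp=5, e=sp−y≈0.679933; I≈10.917233, D=e−e_prev≈-0.602946; u=3/2·0.679933+3/4·10.917233+3/4·(-0.602946)≈8.755614; next y=1/2·4.320067+1/4·8.755614≈4.348937
n=11: y≈4.348937, sp=5, e=sp−y≈0.651063; I≈11.568296, D=e−e_prev≈-0.028870; u=3/2·0.651063+3/4·11.568296+3/4·(-0.028870)≈9.631164; next y=1/2·4.348937+1/4·9.631164≈4.582260
n=12: y≈4.582260, sp=5, e=sp−y≈0.417740; I≈11.986037, D=e−e_prev≈-0.233322; u=3/2·0.417740+3/4·11.986037+3/4·(-0.233322)≈9.441146; next y=1/2·4.582260+1/4·9.441146≈4.651416
n=13: y≈4.651416, sp=5, e=sp−y≈0.348584; I≈12.334620, D=e−e_prev≈-0.069157; u=3/2·0.348584+3/4·12.334620+3/4·(-0.069157)≈9.721973; next y=1/2·4.651416+1/4·9.721973≈4.756201
n=14: y≈4.756201, sp=5, e=sp−y≈0.243799; I≈12.578419, D=e−e_prev≈-0.104785; u=3/2·0.243799+3/4·12.578419+3/4·(-0.104785)≈9.720923; next y=1/2·4.756201+1/4·9.720923≈4.808332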